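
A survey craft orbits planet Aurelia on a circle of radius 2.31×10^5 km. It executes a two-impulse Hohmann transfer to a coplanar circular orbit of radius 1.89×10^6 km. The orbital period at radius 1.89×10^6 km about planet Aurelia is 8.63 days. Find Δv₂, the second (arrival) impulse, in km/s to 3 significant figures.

From Kepler's third law T² = 4π²r³/μ at r = 1.89×10^6 km, T = 8.63 days = 8.63 × 86400 s = 7.45632×10^5 s: μ = 4π²r³/T² = 4.79398×10^8 km³/s².
Transfer-ellipse semi-major axis a_t = (r₁ + r₂)/2 = (2.310×10^5 + 1.890×10^6)/2 = 1.0605×10^6 km.
Circular speed at r = 1.890×10^6 km: v_c = √(μ/r) = 15.926 km/s.
Transfer-orbit speed at the same r (vis-viva, a = a_t): v_t = √[μ(2/r − 1/a_t)] = 7.4331 km/s.
Δv₂ = |v_t − v_c| = |7.4331 − 15.926| = 8.493 km/s.

Δv₂ = 8.49 km/s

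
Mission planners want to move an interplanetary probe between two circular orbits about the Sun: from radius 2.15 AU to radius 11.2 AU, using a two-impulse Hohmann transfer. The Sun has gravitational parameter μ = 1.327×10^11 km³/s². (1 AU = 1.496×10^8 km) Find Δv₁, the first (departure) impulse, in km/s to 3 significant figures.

Δv₁ = 6.00 km/s

In km: r₁ = 2.15 × 1.496×10^8 = 3.2164×10^8 km; r₂ = 11.2 × 1.496×10^8 = 1.67552×10^9 km.
The Hohmann ellipse has a_t = (r₁ + r₂)/2 = 9.9858×10^8 km.
Circular speed at r = 3.2164×10^8 km: v_c = √(μ/r) = 20.312 km/s.
Transfer-orbit speed at the same r (vis-viva, a = a_t): v_t = √[μ(2/r − 1/a_t)] = 26.311 km/s.
Δv₁ = |v_t − v_c| = |26.311 − 20.312| = 5.999 km/s.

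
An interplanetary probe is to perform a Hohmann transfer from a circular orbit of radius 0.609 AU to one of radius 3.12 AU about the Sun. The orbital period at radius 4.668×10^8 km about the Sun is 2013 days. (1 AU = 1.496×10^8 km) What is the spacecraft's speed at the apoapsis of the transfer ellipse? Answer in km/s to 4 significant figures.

v = 9.638 km/s

From Kepler's third law T² = 4π²r³/μ at r = 4.668×10^8 km, T = 2013 days = 2013 × 86400 s = 1.739232×10^8 s: μ = 4π²r³/T² = 1.32751×10^11 km³/s².
In km: r₁ = 0.609 × 1.496×10^8 = 9.11064×10^7 km; r₂ = 3.12 × 1.496×10^8 = 4.66752×10^8 km.
The Hohmann ellipse has a_t = (r₁ + r₂)/2 = 2.789292×10^8 km.
The apoapsis of the transfer ellipse is at r = 4.66752×10^8 km.
Vis-viva: v = √[μ(2/r − 1/a_t)] = √[1.32751×10^11 × (2/4.66752×10^8 − 1/2.789292×10^8)] = 9.638 km/s.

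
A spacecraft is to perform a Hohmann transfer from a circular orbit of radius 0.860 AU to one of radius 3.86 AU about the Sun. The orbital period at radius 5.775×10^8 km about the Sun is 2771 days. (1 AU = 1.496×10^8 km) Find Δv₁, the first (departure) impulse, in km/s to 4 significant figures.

Δv₁ = 8.956 km/s

From Kepler's third law T² = 4π²r³/μ at r = 5.775×10^8 km, T = 2771 days = 2771 × 86400 s = 2.394144×10^8 s: μ = 4π²r³/T² = 1.32652×10^11 km³/s².
In km: r₁ = 0.860 × 1.496×10^8 = 1.28656×10^8 km; r₂ = 3.86 × 1.496×10^8 = 5.77456×10^8 km.
The Hohmann ellipse has a_t = (r₁ + r₂)/2 = 3.53056×10^8 km.
Circular speed at r = 1.28656×10^8 km: v_c = √(μ/r) = 32.110 km/s.
Transfer-orbit speed at the same r (vis-viva, a = a_t): v_t = √[μ(2/r − 1/a_t)] = 41.066 km/s.
Δv₁ = |v_t − v_c| = |41.066 − 32.110| = 8.956 km/s.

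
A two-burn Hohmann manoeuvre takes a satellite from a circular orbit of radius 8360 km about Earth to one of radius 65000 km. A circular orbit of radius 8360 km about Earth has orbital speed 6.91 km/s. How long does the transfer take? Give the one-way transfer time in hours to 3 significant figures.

t = 9.70 hours

From the circular-orbit relation v² = μ/r at r = 8360 km: μ = v²r = (6.91)² × 8360 = 3.99174×10^5 km³/s².
The Hohmann ellipse has a_t = (r₁ + r₂)/2 = 36680 km.
Transfer time t = π√(a_t³/μ) = π√((36680)³ / 3.99174×10^5) = 34930 s.
Converting: 34930 s ÷ 3600 s/hour = 9.70 hours.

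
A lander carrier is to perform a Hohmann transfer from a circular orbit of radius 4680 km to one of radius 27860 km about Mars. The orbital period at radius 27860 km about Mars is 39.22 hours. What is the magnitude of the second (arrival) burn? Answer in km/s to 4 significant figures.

From Kepler's third law T² = 4π²r³/μ at r = 27860 km, T = 39.22 hours = 39.22 × 3600 s = 1.41192×10^5 s: μ = 4π²r³/T² = 42823.6 km³/s².
The Hohmann ellipse has a_t = (r₁ + r₂)/2 = 16270 km.
Circular speed at r = 27860 km: v_c = √(μ/r) = 1.2398 km/s.
Transfer-orbit speed at the same r (vis-viva, a = a_t): v_t = √[μ(2/r − 1/a_t)] = 0.66494 km/s.
Δv₂ = |v_t − v_c| = |0.66494 − 1.2398| = 0.5749 km/s.

Δv₂ = 0.5749 km/s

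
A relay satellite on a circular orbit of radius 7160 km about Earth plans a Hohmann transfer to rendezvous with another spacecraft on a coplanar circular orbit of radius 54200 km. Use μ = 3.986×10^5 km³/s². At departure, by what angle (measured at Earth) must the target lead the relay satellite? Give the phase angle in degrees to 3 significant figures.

Transfer-ellipse semi-major axis a_t = (r₁ + r₂)/2 = (7160 + 54200)/2 = 30680 km.
Transfer time t = π√(a_t³/μ) = 26740 s.
Target angular speed ω₂ = √(μ/r₂³) = 5.003×10^-5 rad/s.
Angle swept by the target during transfer: ω₂·t = 1.338 rad = 76.66°.
Arrival is 180° from departure on the ellipse, so φ = 180° − 76.66° = 103°.

φ = 103°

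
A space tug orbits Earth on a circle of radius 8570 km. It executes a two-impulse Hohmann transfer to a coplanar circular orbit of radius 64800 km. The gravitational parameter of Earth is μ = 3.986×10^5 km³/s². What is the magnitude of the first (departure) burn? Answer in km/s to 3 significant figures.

The Hohmann ellipse has a_t = (r₁ + r₂)/2 = 36685 km.
On the circular orbit at r = 8570 km, v_c = √(μ/r) = 6.820 km/s.
Transfer-orbit speed at the same r (vis-viva, a = a_t): v_t = √[μ(2/r − 1/a_t)] = 9.064 km/s.
Δv₁ = |v_t − v_c| = |9.064 − 6.820| = 2.244 km/s.

Δv₁ = 2.24 km/s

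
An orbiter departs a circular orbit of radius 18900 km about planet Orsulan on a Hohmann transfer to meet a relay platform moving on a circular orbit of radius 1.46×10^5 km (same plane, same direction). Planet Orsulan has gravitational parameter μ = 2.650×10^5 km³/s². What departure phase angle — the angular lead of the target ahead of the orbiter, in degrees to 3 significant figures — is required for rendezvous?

Semi-major axis of the transfer orbit: a_t = (18900 + 1.460×10^5)/2 = 82450 km.
The half-period of the transfer ellipse is t = π√(a_t³/μ) = 1.4448×10^5 s.
Target angular speed ω₂ = √(μ/r₂³) = 9.2277×10^-6 rad/s.
Angle swept by the target during transfer: ω₂·t = 1.3332 rad = 76.39°.
The orbiter traverses 180° on the transfer ellipse, so the target must lead by 180° − 76.39° = 104°.

φ = 104°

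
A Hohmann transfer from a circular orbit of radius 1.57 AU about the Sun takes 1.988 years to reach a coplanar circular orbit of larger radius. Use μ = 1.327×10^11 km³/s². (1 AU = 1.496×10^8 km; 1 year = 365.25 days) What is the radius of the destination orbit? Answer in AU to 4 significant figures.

r₂ = 3.449 AU

In km: r₁ = 1.57 × 1.496×10^8 = 2.34872×10^8 km.
Transfer time t = 1.988 years × 365.25 × 86400 s = 6.27365088×10^7 s, and t = π√(a_t³/μ).
So a_t = (μ t²/π²)^(1/3) = (1.327×10^11 × (6.27365088×10^7)² / π²)^(1/3) = 3.7544×10^8 km.
Since a_t = (r₁ + r₂)/2, r₂ = 2a_t − r₁ = 2×3.7544×10^8 − 2.34872×10^8 = 5.16008×10^8 km.
In AU: r₂ = 5.16008×10^8 / 1.496×10^8 = 3.449 AU.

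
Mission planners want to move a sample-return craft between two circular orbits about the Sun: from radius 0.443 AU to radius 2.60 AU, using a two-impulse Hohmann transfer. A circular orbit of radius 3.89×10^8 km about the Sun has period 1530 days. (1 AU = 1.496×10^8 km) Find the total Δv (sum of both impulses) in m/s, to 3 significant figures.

From Kepler's third law T² = 4π²r³/μ at r = 3.89×10^8 km, T = 1530 days = 1530 × 86400 s = 1.32192×10^8 s: μ = 4π²r³/T² = 1.32984×10^11 km³/s².
In km: r₁ = 0.443 × 1.496×10^8 = 6.62728×10^7 km; r₂ = 2.60 × 1.496×10^8 = 3.8896×10^8 km.
Transfer-ellipse semi-major axis a_t = (r₁ + r₂)/2 = (6.62728×10^7 + 3.8896×10^8)/2 = 2.276164×10^8 km.
At r₁ the circular-orbit speed is v₁ = √(μ/r₁) = 44.795 km/s.
On the transfer ellipse at r₁, vis-viva equation gives v_p = √[μ(2/r₁ − 1/a_t)] = 58.557 km/s.
First burn Δv₁ = |v_p − v₁| = 13.762 km/s.
Circular speed at r₂: v₂ = √(μ/r₂) = 18.4904 km/s.
Transfer-orbit speed at r₂: v_a = √[μ(2/r₂ − 1/a_t)] = 9.97729 km/s.
Second burn Δv₂ = |v₂ − v_a| = 8.5131 km/s.
Total Δv = Δv₁ + Δv₂ = 22.28 km/s.

Δv = 22300 m/s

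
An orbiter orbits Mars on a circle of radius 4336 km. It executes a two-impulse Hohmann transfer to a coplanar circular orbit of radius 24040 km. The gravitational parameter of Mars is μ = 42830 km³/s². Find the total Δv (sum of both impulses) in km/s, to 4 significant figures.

Δv = 1.545 km/s

The Hohmann ellipse has a_t = (r₁ + r₂)/2 = 14188 km.
Circular speed at r₁: v₁ = √(μ/r₁) = √(42830/4336) = 3.1429 km/s.
On the transfer ellipse at r₁, vis-viva equation gives v_p = √[μ(2/r₁ − 1/a_t)] = 4.0911 km/s.
First burn Δv₁ = |v_p − v₁| = 0.9482 km/s.
Circular speed at r₂: v₂ = √(μ/r₂) = 1.3348 km/s.
Transfer-orbit speed at r₂: v_a = √[μ(2/r₂ − 1/a_t)] = 0.73789 km/s.
Second burn Δv₂ = |v₂ − v_a| = 0.5969 km/s.
Total Δv = Δv₁ + Δv₂ = 1.545 km/s.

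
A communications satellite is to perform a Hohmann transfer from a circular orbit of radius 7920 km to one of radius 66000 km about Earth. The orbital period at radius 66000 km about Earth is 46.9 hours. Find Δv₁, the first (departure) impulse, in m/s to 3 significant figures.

Δv₁ = 2380 m/s

From Kepler's third law T² = 4π²r³/μ at r = 66000 km, T = 46.9 hours = 46.9 × 3600 s = 1.6884×10^5 s: μ = 4π²r³/T² = 3.98145×10^5 km³/s².
Transfer-ellipse semi-major axis a_t = (r₁ + r₂)/2 = (7920 + 66000)/2 = 36960 km.
On the circular orbit at r = 7920 km, v_c = √(μ/r) = 7.09019 km/s.
Vis-viva on the transfer ellipse at r = 7920 km gives v_t = √[μ(2/r − 1/a_t)] = 9.47466 km/s.
Δv₁ = |v_t − v_c| = |9.47466 − 7.09019| = 2.384 km/s.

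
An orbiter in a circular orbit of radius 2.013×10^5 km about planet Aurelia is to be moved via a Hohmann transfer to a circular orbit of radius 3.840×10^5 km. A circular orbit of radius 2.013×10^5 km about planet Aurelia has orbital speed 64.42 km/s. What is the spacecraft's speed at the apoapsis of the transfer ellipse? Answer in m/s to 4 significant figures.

From the circular-orbit relation v² = μ/r at r = 2.013×10^5 km: μ = v²r = (64.42)² × 2.013×10^5 = 8.35382×10^8 km³/s².
Transfer-ellipse semi-major axis a_t = (r₁ + r₂)/2 = (2.013×10^5 + 3.840×10^5)/2 = 2.9265×10^5 km.
The apoapsis of the transfer ellipse is at r = 3.840×10^5 km.
Vis-viva: v = √[μ(2/r − 1/a_t)] = √[8.35382×10^8 × (2/3.840×10^5 − 1/2.9265×10^5)] = 38.68 km/s.

v = 38680 m/s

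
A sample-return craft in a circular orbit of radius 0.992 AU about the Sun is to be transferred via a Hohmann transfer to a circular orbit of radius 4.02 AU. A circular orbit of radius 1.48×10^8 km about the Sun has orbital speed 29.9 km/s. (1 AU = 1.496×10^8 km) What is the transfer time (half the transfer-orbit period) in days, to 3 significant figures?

From the circular-orbit relation v² = μ/r at r = 1.48×10^8 km: μ = v²r = (29.9)² × 1.48×10^8 = 1.32313×10^11 km³/s².
In km: r₁ = 0.992 × 1.496×10^8 = 1.484032×10^8 km; r₂ = 4.02 × 1.496×10^8 = 6.01392×10^8 km.
The Hohmann ellipse has a_t = (r₁ + r₂)/2 = 3.748976×10^8 km.
Half the transfer-orbit period gives t = π√(a_t³/μ) = 6.269×10^7 s.
Converting: 6.269×10^7 s ÷ 86400 s/day = 726 days.

t = 726 days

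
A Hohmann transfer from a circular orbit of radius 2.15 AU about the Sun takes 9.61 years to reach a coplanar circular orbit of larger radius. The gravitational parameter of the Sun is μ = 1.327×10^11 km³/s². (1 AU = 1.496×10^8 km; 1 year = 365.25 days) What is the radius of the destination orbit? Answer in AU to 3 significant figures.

r₂ = 12.2 AU

In km: r₁ = 2.15 × 1.496×10^8 = 3.2164×10^8 km.
Transfer time t = 9.61 years × 365.25 × 86400 s = 3.03268536×10^8 s, and t = π√(a_t³/μ).
So a_t = (μ t²/π²)^(1/3) = (1.327×10^11 × (3.03268536×10^8)² / π²)^(1/3) = 1.0734×10^9 km.
Since a_t = (r₁ + r₂)/2, r₂ = 2a_t − r₁ = 2×1.0734×10^9 − 3.2164×10^8 = 1.82516×10^9 km.
In AU: r₂ = 1.82516×10^9 / 1.496×10^8 = 12.2 AU.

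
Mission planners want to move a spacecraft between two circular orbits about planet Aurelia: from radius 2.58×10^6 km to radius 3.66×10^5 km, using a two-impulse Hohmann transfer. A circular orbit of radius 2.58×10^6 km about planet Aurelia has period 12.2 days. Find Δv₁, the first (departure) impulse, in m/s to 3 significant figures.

Δv₁ = 7710 m/s

From Kepler's third law T² = 4π²r³/μ at r = 2.58×10^6 km, T = 12.2 days = 12.2 × 86400 s = 1.05408×10^6 s: μ = 4π²r³/T² = 6.10199×10^8 km³/s².
The Hohmann ellipse has a_t = (r₁ + r₂)/2 = 1.473×10^6 km.
On the circular orbit at r = 2.580×10^6 km, v_c = √(μ/r) = 15.379 km/s.
Vis-viva on the transfer ellipse at r = 2.580×10^6 km gives v_t = √[μ(2/r − 1/a_t)] = 7.6659 km/s.
Δv₁ = |v_t − v_c| = |7.6659 − 15.379| = 7.713 km/s.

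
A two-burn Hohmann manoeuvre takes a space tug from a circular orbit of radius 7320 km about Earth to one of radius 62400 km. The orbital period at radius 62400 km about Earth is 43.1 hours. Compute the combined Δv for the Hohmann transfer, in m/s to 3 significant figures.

Δv = 3860 m/s

From Kepler's third law T² = 4π²r³/μ at r = 62400 km, T = 43.1 hours = 43.1 × 3600 s = 1.5516×10^5 s: μ = 4π²r³/T² = 3.98432×10^5 km³/s².
Transfer-ellipse semi-major axis a_t = (r₁ + r₂)/2 = (7320 + 62400)/2 = 34860 km.
Circular speed at r₁: v₁ = √(μ/r₁) = √(3.98432×10^5/7320) = 7.378 km/s.
On the transfer ellipse at r₁, vis-viva equation gives v_p = √[μ(2/r₁ − 1/a_t)] = 9.871 km/s.
First burn Δv₁ = |v_p − v₁| = 2.493 km/s.
Circular speed at r₂: v₂ = √(μ/r₂) = 2.527 km/s.
Transfer-orbit speed at r₂: v_a = √[μ(2/r₂ − 1/a_t)] = 1.158 km/s.
Second burn Δv₂ = |v₂ − v_a| = 1.369 km/s.
Δv = Δv₁ + Δv₂ = 2.493 + 1.369 = 3.862 km/s.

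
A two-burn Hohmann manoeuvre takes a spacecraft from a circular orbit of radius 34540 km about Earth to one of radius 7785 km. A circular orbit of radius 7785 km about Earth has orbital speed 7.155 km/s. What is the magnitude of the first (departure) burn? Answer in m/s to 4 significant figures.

Δv₁ = 1337 m/s

From the circular-orbit relation v² = μ/r at r = 7785 km: μ = v²r = (7.155)² × 7785 = 3.98545×10^5 km³/s².
Transfer-ellipse semi-major axis a_t = (r₁ + r₂)/2 = (34540 + 7785)/2 = 21162.5 km.
On the circular orbit at r = 34540 km, v_c = √(μ/r) = 3.397 km/s.
Vis-viva on the transfer ellipse at r = 34540 km gives v_t = √[μ(2/r − 1/a_t)] = 2.060 km/s.
Δv₁ = |v_t − v_c| = |2.060 − 3.397| = 1.337 km/s.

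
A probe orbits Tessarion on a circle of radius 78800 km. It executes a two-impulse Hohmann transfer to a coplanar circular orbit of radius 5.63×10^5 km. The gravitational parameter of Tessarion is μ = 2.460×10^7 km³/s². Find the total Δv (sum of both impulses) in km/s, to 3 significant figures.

Δv = 9.07 km/s

The Hohmann ellipse has a_t = (r₁ + r₂)/2 = 3.209×10^5 km.
At r₁ the circular-orbit speed is v₁ = √(μ/r₁) = 17.669 km/s.
Transfer-orbit speed at r₁ (v² = μ(2/r − 1/a)): v_p = √[μ(2/r₁ − 1/a_t)] = 23.403 km/s.
First burn Δv₁ = |v_p − v₁| = 5.734 km/s.
Circular speed at r₂: v₂ = √(μ/r₂) = 6.6102 km/s.
Transfer-orbit speed at r₂: v_a = √[μ(2/r₂ − 1/a_t)] = 3.2756 km/s.
Second burn Δv₂ = |v₂ − v_a| = 3.335 km/s.
Total Δv = Δv₁ + Δv₂ = 9.069 km/s.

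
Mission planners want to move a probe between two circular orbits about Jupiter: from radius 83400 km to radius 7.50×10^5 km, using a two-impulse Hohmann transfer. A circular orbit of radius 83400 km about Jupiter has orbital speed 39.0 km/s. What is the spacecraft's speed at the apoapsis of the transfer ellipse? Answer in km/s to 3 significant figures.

From the circular-orbit relation v² = μ/r at r = 83400 km: μ = v²r = (39.0)² × 83400 = 1.26851×10^8 km³/s².
The Hohmann ellipse has a_t = (r₁ + r₂)/2 = 4.167×10^5 km.
At apoapsis, r = 7.500×10^5 km.
Vis-viva: v = √[μ(2/r − 1/a_t)] = √[1.26851×10^8 × (2/7.500×10^5 − 1/4.167×10^5)] = 5.818 km/s.

v = 5.82 km/s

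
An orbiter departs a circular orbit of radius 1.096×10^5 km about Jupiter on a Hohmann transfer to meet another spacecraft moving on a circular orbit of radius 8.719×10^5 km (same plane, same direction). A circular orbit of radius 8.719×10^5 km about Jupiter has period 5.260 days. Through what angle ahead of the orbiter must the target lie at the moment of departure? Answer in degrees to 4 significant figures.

φ = 104.0°

From Kepler's third law T² = 4π²r³/μ at r = 8.719×10^5 km, T = 5.260 days = 5.260 × 86400 s = 4.54464×10^5 s: μ = 4π²r³/T² = 1.26695×10^8 km³/s².
The Hohmann ellipse has a_t = (r₁ + r₂)/2 = 4.9075×10^5 km.
The half-period of the transfer ellipse is t = π√(a_t³/μ) = 95953 s.
Target angular speed ω₂ = √(μ/r₂³) = 1.3825×10^-5 rad/s.
Angle swept by the target during transfer: ω₂·t = 1.3266 rad = 76.01°.
The orbiter traverses 180° on the transfer ellipse, so the target must lead by 180° − 76.01° = 104.0°.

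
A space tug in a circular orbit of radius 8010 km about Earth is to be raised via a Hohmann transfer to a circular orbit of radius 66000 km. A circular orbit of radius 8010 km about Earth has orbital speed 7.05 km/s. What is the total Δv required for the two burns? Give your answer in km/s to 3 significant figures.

Δv = 3.68 km/s

From the circular-orbit relation v² = μ/r at r = 8010 km: μ = v²r = (7.05)² × 8010 = 3.98117×10^5 km³/s².
The Hohmann ellipse has a_t = (r₁ + r₂)/2 = 37005 km.
At r₁ the circular-orbit speed is v₁ = √(μ/r₁) = 7.0500 km/s.
On the transfer ellipse at r₁, vis-viva equation gives v_p = √[μ(2/r₁ − 1/a_t)] = 9.4152 km/s.
First burn Δv₁ = |v_p − v₁| = 2.3652 km/s.
Circular speed at r₂: v₂ = √(μ/r₂) = 2.45603 km/s.
Transfer-orbit speed at r₂: v_a = √[μ(2/r₂ − 1/a_t)] = 1.14267 km/s.
Second burn Δv₂ = |v₂ − v_a| = 1.3134 km/s.
Δv = Δv₁ + Δv₂ = 2.3652 + 1.3134 = 3.679 km/s.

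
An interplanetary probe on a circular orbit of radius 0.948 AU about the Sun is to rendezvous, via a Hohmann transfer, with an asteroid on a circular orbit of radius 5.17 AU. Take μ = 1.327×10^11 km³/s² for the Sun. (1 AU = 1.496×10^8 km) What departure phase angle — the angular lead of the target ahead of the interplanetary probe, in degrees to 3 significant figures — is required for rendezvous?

φ = 98.1°

In km: r₁ = 0.948 × 1.496×10^8 = 1.418208×10^8 km; r₂ = 5.17 × 1.496×10^8 = 7.73432×10^8 km.
Semi-major axis of the transfer orbit: a_t = (1.418208×10^8 + 7.73432×10^8)/2 = 4.576264×10^8 km.
Transfer time t = π√(a_t³/μ) = 8.44269×10^7 s.
Target angular speed ω₂ = √(μ/r₂³) = 1.69357×10^-8 rad/s.
Angle swept by the target during transfer: ω₂·t = 1.4298 rad = 81.92°.
Arrival is 180° from departure on the ellipse, so φ = 180° − 81.92° = 98.1°.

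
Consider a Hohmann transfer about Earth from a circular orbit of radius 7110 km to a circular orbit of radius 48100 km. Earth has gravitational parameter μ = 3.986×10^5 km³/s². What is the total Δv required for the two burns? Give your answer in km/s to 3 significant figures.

Δv = 3.81 km/s

The Hohmann ellipse has a_t = (r₁ + r₂)/2 = 27605 km.
Circular speed at r₁: v₁ = √(μ/r₁) = √(3.986×10^5/7110) = 7.4874 km/s.
On the transfer ellipse at r₁, vis-viva equation gives v_p = √[μ(2/r₁ − 1/a_t)] = 9.8835 km/s.
First burn Δv₁ = |v_p − v₁| = 2.396 km/s.
Circular speed at r₂: v₂ = √(μ/r₂) = 2.879 km/s.
Transfer-orbit speed at r₂: v_a = √[μ(2/r₂ − 1/a_t)] = 1.461 km/s.
Second burn Δv₂ = |v₂ − v_a| = 1.418 km/s.
Total Δv = Δv₁ + Δv₂ = 3.814 km/s.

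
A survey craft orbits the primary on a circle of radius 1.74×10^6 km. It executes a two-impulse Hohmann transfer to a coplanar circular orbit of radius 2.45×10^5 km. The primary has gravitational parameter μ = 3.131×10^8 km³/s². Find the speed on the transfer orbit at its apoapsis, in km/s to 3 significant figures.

Semi-major axis of the transfer orbit: a_t = (1.740×10^6 + 2.450×10^5)/2 = 9.925×10^5 km.
The apoapsis of the transfer ellipse is at r = 1.740×10^6 km.
Vis-viva: v = √[μ(2/r − 1/a_t)] = √[3.131×10^8 × (2/1.740×10^6 − 1/9.925×10^5)] = 6.665 km/s.

v = 6.66 km/s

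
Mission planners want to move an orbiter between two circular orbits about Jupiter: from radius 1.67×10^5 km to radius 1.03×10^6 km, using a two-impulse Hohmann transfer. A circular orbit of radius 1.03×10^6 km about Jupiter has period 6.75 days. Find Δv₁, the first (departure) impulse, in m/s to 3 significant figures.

Δv₁ = 8590 m/s

From Kepler's third law T² = 4π²r³/μ at r = 1.03×10^6 km, T = 6.75 days = 6.75 × 86400 s = 5.832×10^5 s: μ = 4π²r³/T² = 1.26834×10^8 km³/s².
Transfer-ellipse semi-major axis a_t = (r₁ + r₂)/2 = (1.670×10^5 + 1.030×10^6)/2 = 5.985×10^5 km.
Circular speed at r = 1.670×10^5 km: v_c = √(μ/r) = 27.559 km/s.
Transfer-orbit speed at the same r (vis-viva, a = a_t): v_t = √[μ(2/r − 1/a_t)] = 36.153 km/s.
Δv₁ = |v_t − v_c| = |36.153 − 27.559| = 8.594 km/s.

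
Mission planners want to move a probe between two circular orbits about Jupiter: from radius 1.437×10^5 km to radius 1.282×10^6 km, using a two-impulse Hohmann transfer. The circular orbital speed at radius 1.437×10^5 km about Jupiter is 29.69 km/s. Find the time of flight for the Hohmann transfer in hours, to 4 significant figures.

t = 46.67 hours

From the circular-orbit relation v² = μ/r at r = 1.437×10^5 km: μ = v²r = (29.69)² × 1.437×10^5 = 1.26671×10^8 km³/s².
The Hohmann ellipse has a_t = (r₁ + r₂)/2 = 7.1285×10^5 km.
By Kepler's third law the transfer-orbit period is T = 2π√(a_t³/μ), so t = T/2 = 1.680×10^5 s.
Converting: 1.680×10^5 s ÷ 3600 s/hour = 46.67 hours.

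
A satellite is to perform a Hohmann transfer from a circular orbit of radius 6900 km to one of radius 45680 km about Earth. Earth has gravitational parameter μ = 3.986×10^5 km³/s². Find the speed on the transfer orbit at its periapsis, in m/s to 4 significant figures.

v = 10020 m/s

The Hohmann ellipse has a_t = (r₁ + r₂)/2 = 26290 km.
At periapsis, r = 6900 km.
Vis-viva: v = √[μ(2/r − 1/a_t)] = √[3.986×10^5 × (2/6900 − 1/26290)] = 10.02 km/s.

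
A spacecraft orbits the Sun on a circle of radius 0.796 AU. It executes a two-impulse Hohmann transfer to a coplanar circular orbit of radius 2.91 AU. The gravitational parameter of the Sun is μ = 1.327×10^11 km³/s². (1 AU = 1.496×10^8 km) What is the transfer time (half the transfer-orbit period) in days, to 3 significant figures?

t = 461 days

In km: r₁ = 0.796 × 1.496×10^8 = 1.190816×10^8 km; r₂ = 2.91 × 1.496×10^8 = 4.35336×10^8 km.
Semi-major axis of the transfer orbit: a_t = (1.190816×10^8 + 4.35336×10^8)/2 = 2.772088×10^8 km.
Transfer time t = π√(a_t³/μ) = π√((2.772088×10^8)³ / 1.327×10^11) = 3.980×10^7 s.
Converting: 3.980×10^7 s ÷ 86400 s/day = 461 days.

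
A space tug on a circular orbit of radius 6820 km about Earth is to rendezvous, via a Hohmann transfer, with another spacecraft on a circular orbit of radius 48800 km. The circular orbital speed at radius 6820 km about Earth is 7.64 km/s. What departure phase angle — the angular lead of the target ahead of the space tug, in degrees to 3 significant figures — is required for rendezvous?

From the circular-orbit relation v² = μ/r at r = 6820 km: μ = v²r = (7.64)² × 6820 = 3.98081×10^5 km³/s².
Semi-major axis of the transfer orbit: a_t = (6820 + 48800)/2 = 27810 km.
Transfer time t = π√(a_t³/μ) = 23090 s.
Target angular speed ω₂ = √(μ/r₂³) = 5.853×10^-5 rad/s.
Angle swept by the target during transfer: ω₂·t = 1.3515 rad = 77.44°.
Arrival is 180° from departure on the ellipse, so φ = 180° − 77.44° = 103°.

φ = 103°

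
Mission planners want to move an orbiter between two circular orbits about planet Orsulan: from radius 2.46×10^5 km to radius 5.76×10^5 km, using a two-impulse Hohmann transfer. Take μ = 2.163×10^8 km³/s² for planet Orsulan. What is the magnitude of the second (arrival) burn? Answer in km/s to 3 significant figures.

Δv₂ = 4.39 km/s

Semi-major axis of the transfer orbit: a_t = (2.460×10^5 + 5.760×10^5)/2 = 4.110×10^5 km.
On the circular orbit at r = 5.760×10^5 km, v_c = √(μ/r) = 19.378 km/s.
Transfer-orbit speed at the same r (vis-viva, a = a_t): v_t = √[μ(2/r − 1/a_t)] = 14.992 km/s.
Δv₂ = |v_t − v_c| = |14.992 − 19.378| = 4.386 km/s.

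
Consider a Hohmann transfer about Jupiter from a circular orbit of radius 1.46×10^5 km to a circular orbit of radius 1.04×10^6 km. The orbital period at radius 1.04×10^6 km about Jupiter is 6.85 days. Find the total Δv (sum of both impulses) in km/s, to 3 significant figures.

Δv = 15.1 km/s

From Kepler's third law T² = 4π²r³/μ at r = 1.04×10^6 km, T = 6.85 days = 6.85 × 86400 s = 5.9184×10^5 s: μ = 4π²r³/T² = 1.26780×10^8 km³/s².
Transfer-ellipse semi-major axis a_t = (r₁ + r₂)/2 = (1.460×10^5 + 1.040×10^6)/2 = 5.930×10^5 km.
Circular speed at r₁: v₁ = √(μ/r₁) = √(1.26780×10^8/1.460×10^5) = 29.468 km/s.
On the transfer ellipse at r₁, vis-viva equation gives v_p = √[μ(2/r₁ − 1/a_t)] = 39.025 km/s.
First burn Δv₁ = |v_p − v₁| = 9.557 km/s.
Circular speed at r₂: v₂ = √(μ/r₂) = 11.0410 km/s.
Transfer-orbit speed at r₂: v_a = √[μ(2/r₂ − 1/a_t)] = 5.47845 km/s.
Second burn Δv₂ = |v₂ − v_a| = 5.563 km/s.
Δv = Δv₁ + Δv₂ = 9.557 + 5.563 = 15.12 km/s.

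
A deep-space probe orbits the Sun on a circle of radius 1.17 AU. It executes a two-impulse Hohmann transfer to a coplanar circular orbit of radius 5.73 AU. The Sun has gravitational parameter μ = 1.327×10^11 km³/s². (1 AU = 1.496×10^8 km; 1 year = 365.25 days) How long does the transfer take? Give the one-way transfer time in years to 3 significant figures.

t = 3.20 years

In km: r₁ = 1.17 × 1.496×10^8 = 1.75032×10^8 km; r₂ = 5.73 × 1.496×10^8 = 8.57208×10^8 km.
Transfer-ellipse semi-major axis a_t = (r₁ + r₂)/2 = (1.75032×10^8 + 8.57208×10^8)/2 = 5.1612×10^8 km.
Half the transfer-orbit period gives t = π√(a_t³/μ) = 1.011×10^8 s.
Converting: 1.011×10^8 s ÷ 3.15576×10^7 s/year (365.25 × 86400) = 3.20 years.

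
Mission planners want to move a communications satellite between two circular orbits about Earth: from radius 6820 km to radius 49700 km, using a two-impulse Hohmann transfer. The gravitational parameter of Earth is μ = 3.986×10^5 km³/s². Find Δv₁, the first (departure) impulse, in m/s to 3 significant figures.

Δv₁ = 2490 m/s

Transfer-ellipse semi-major axis a_t = (r₁ + r₂)/2 = (6820 + 49700)/2 = 28260 km.
On the circular orbit at r = 6820 km, v_c = √(μ/r) = 7.6450 km/s.
Vis-viva on the transfer ellipse at r = 6820 km gives v_t = √[μ(2/r − 1/a_t)] = 10.138 km/s.
Δv₁ = |v_t − v_c| = |10.138 − 7.6450| = 2.493 km/s.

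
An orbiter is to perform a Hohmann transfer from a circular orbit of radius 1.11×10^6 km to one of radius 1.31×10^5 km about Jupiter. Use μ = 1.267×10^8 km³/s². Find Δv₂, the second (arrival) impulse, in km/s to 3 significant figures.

Δv₂ = 10.5 km/s

Semi-major axis of the transfer orbit: a_t = (1.110×10^6 + 1.310×10^5)/2 = 6.205×10^5 km.
On the circular orbit at r = 1.310×10^5 km, v_c = √(μ/r) = 31.10 km/s.
Vis-viva on the transfer ellipse at r = 1.310×10^5 km gives v_t = √[μ(2/r − 1/a_t)] = 41.60 km/s.
Δv₂ = |v_t − v_c| = |41.60 − 31.10| = 10.50 km/s.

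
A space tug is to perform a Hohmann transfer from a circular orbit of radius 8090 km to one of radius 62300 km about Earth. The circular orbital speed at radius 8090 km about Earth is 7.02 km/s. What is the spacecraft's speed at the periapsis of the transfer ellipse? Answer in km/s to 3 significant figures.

v = 9.34 km/s

From the circular-orbit relation v² = μ/r at r = 8090 km: μ = v²r = (7.02)² × 8090 = 3.98678×10^5 km³/s².
The Hohmann ellipse has a_t = (r₁ + r₂)/2 = 35195 km.
The periapsis of the transfer ellipse is at r = 8090 km.
From the vis-viva equation, v = √[μ(2/r − 1/a_t)] = 9.340 km/s.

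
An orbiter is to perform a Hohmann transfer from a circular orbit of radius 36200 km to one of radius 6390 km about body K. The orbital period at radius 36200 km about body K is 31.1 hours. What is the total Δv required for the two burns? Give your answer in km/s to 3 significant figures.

From Kepler's third law T² = 4π²r³/μ at r = 36200 km, T = 31.1 hours = 31.1 × 3600 s = 1.1196×10^5 s: μ = 4π²r³/T² = 1.49403×10^5 km³/s².
Transfer-ellipse semi-major axis a_t = (r₁ + r₂)/2 = (36200 + 6390)/2 = 21295 km.
At r₁ the circular-orbit speed is v₁ = √(μ/r₁) = 2.03154 km/s.
On the transfer ellipse at r₁, vis-viva equation gives v_a = √[μ(2/r₁ − 1/a_t)] = 1.11285 km/s.
First burn Δv₁ = |v_a − v₁| = 0.9187 km/s.
At r₂, v₂ = √(μ/r₂) = 4.835 km/s.
Transfer-orbit speed at r₂: v_p = √[μ(2/r₂ − 1/a_t)] = 6.304 km/s.
Second burn Δv₂ = |v₂ − v_p| = 1.469 km/s.
Δv = Δv₁ + Δv₂ = 0.9187 + 1.469 = 2.388 km/s.

Δv = 2.39 km/s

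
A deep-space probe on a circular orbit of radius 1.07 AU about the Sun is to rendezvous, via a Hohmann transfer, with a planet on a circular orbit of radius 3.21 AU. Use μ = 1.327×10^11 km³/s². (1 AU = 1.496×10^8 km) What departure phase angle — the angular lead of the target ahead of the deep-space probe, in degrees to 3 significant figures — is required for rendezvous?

In km: r₁ = 1.07 × 1.496×10^8 = 1.60072×10^8 km; r₂ = 3.21 × 1.496×10^8 = 4.80216×10^8 km.
Transfer-ellipse semi-major axis a_t = (r₁ + r₂)/2 = (1.60072×10^8 + 4.80216×10^8)/2 = 3.20144×10^8 km.
Transfer time t = π√(a_t³/μ) = 4.940×10^7 s.
The target's mean motion on its circular orbit is ω₂ = √(μ/r₂³) = 3.462×10^-8 rad/s.
Angle swept by the target during transfer: ω₂·t = 1.710 rad = 97.98°.
The deep-space probe traverses 180° on the transfer ellipse, so the target must lead by 180° − 97.98° = 82.0°.

φ = 82.0°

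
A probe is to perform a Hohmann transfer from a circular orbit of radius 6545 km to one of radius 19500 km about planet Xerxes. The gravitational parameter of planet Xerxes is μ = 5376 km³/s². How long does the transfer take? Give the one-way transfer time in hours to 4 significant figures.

t = 17.69 hours

Transfer-ellipse semi-major axis a_t = (r₁ + r₂)/2 = (6545 + 19500)/2 = 13022.5 km.
Transfer time t = π√(a_t³/μ) = π√((13022.5)³ / 5376) = 63670 s.
Converting: 63670 s ÷ 3600 s/hour = 17.69 hours.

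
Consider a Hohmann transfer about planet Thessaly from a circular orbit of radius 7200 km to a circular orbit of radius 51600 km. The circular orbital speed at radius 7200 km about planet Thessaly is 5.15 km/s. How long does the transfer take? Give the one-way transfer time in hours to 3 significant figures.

t = 10.1 hours

From the circular-orbit relation v² = μ/r at r = 7200 km: μ = v²r = (5.15)² × 7200 = 1.90962×10^5 km³/s².
Semi-major axis of the transfer orbit: a_t = (7200 + 51600)/2 = 29400 km.
By Kepler's third law the transfer-orbit period is T = 2π√(a_t³/μ), so t = T/2 = 36240 s.
Converting: 36240 s ÷ 3600 s/hour = 10.1 hours.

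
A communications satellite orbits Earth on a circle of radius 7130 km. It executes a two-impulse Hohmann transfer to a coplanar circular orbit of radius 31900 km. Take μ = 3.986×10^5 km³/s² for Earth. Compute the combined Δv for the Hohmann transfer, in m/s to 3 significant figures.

Δv = 3480 m/s

Semi-major axis of the transfer orbit: a_t = (7130 + 31900)/2 = 19515 km.
Circular speed at r₁: v₁ = √(μ/r₁) = √(3.986×10^5/7130) = 7.4769 km/s.
Transfer-orbit speed at r₁ (vis-viva equation): v_p = √[μ(2/r₁ − 1/a_t)] = 9.5595 km/s.
First burn Δv₁ = |v_p − v₁| = 2.083 km/s.
Circular speed at r₂: v₂ = √(μ/r₂) = 3.535 km/s.
Transfer-orbit speed at r₂: v_a = √[μ(2/r₂ − 1/a_t)] = 2.137 km/s.
Second burn Δv₂ = |v₂ − v_a| = 1.398 km/s.
Δv = Δv₁ + Δv₂ = 2.083 + 1.398 = 3.481 km/s.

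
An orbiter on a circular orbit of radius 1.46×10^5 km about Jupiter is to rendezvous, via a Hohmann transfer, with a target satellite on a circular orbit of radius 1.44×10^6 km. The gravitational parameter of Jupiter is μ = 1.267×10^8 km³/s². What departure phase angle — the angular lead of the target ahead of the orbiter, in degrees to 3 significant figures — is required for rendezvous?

φ = 106°

Transfer-ellipse semi-major axis a_t = (r₁ + r₂)/2 = (1.460×10^5 + 1.440×10^6)/2 = 7.930×10^5 km.
Transfer time t = π√(a_t³/μ) = 1.971×10^5 s.
The target's mean motion on its circular orbit is ω₂ = √(μ/r₂³) = 6.514×10^-6 rad/s.
Angle swept by the target during transfer: ω₂·t = 1.2839 rad = 73.56°.
The orbiter traverses 180° on the transfer ellipse, so the target must lead by 180° − 73.56° = 106°.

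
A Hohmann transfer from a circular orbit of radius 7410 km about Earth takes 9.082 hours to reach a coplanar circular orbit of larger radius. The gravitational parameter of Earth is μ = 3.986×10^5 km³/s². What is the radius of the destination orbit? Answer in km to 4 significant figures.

Transfer time t = 9.082 hours = 32695.2 s, and t = π√(a_t³/μ).
So a_t = (μ t²/π²)^(1/3) = (3.986×10^5 × (32695.2)² / π²)^(1/3) = 35081 km.
Since a_t = (r₁ + r₂)/2, r₂ = 2a_t − r₁ = 2×35081 − 7410 = 62752 km.

r₂ = 62750 km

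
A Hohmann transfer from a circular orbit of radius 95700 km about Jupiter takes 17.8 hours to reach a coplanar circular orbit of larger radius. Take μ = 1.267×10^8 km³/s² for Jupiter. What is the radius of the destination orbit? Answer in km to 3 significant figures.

r₂ = 6.54×10^5 km

Transfer time t = 17.8 hours = 64080 s, and t = π√(a_t³/μ).
So a_t = (μ t²/π²)^(1/3) = (1.267×10^8 × (64080)² / π²)^(1/3) = 3.7495×10^5 km.
Since a_t = (r₁ + r₂)/2, r₂ = 2a_t − r₁ = 2×3.7495×10^5 − 95700 = 6.542×10^5 km.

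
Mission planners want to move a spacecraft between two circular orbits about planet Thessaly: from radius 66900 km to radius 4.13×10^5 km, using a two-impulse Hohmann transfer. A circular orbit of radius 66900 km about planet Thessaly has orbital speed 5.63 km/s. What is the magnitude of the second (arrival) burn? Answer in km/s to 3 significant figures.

Δv₂ = 1.07 km/s

From the circular-orbit relation v² = μ/r at r = 66900 km: μ = v²r = (5.63)² × 66900 = 2.12052×10^6 km³/s².
The Hohmann ellipse has a_t = (r₁ + r₂)/2 = 2.3995×10^5 km.
Circular speed at r = 4.130×10^5 km: v_c = √(μ/r) = 2.2659 km/s.
Vis-viva on the transfer ellipse at r = 4.130×10^5 km gives v_t = √[μ(2/r − 1/a_t)] = 1.1965 km/s.
Δv₂ = |v_t − v_c| = |1.1965 − 2.2659| = 1.069 km/s.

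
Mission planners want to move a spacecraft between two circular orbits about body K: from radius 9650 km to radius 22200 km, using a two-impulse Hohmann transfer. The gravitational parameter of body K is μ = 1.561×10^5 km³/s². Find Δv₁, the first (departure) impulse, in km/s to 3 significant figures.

Δv₁ = 0.727 km/s

Semi-major axis of the transfer orbit: a_t = (9650 + 22200)/2 = 15925 km.
On the circular orbit at r = 9650 km, v_c = √(μ/r) = 4.0220 km/s.
Vis-viva on the transfer ellipse at r = 9650 km gives v_t = √[μ(2/r − 1/a_t)] = 4.7487 km/s.
Δv₁ = |v_t − v_c| = |4.7487 − 4.0220| = 0.7267 km/s.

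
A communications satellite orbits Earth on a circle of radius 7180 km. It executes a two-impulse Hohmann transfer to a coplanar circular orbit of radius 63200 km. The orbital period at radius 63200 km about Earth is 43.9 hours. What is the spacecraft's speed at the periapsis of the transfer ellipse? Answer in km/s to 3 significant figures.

From Kepler's third law T² = 4π²r³/μ at r = 63200 km, T = 43.9 hours = 43.9 × 3600 s = 1.5804×10^5 s: μ = 4π²r³/T² = 3.99004×10^5 km³/s².
The Hohmann ellipse has a_t = (r₁ + r₂)/2 = 35190 km.
At periapsis, r = 7180 km.
Vis-viva: v = √[μ(2/r − 1/a_t)] = √[3.99004×10^5 × (2/7180 − 1/35190)] = 9.990 km/s.

v = 9.99 km/s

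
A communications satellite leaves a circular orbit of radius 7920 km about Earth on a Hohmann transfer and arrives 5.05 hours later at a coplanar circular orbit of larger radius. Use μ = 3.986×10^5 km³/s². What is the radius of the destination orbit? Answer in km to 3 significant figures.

Transfer time t = 5.05 hours = 18180 s, and t = π√(a_t³/μ).
So a_t = (μ t²/π²)^(1/3) = (3.986×10^5 × (18180)² / π²)^(1/3) = 23721 km.
Since a_t = (r₁ + r₂)/2, r₂ = 2a_t − r₁ = 2×23721 − 7920 = 39522 km.

r₂ = 39500 km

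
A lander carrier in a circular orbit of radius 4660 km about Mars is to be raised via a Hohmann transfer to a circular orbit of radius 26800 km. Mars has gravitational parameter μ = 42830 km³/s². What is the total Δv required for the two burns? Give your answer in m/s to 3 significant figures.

Δv = 1500 m/s

The Hohmann ellipse has a_t = (r₁ + r₂)/2 = 15730 km.
Circular speed at r₁: v₁ = √(μ/r₁) = √(42830/4660) = 3.0317 km/s.
Transfer-orbit speed at r₁ (v² = μ(2/r − 1/a)): v_p = √[μ(2/r₁ − 1/a_t)] = 3.9572 km/s.
First burn Δv₁ = |v_p − v₁| = 0.9255 km/s.
Circular speed at r₂: v₂ = √(μ/r₂) = 1.2642 km/s.
Transfer-orbit speed at r₂: v_a = √[μ(2/r₂ − 1/a_t)] = 0.68807 km/s.
Second burn Δv₂ = |v₂ − v_a| = 0.5761 km/s.
Total Δv = Δv₁ + Δv₂ = 1.502 km/s.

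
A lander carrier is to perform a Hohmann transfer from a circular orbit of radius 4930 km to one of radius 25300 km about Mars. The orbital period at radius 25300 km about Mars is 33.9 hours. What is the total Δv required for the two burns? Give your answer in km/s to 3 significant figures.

From Kepler's third law T² = 4π²r³/μ at r = 25300 km, T = 33.9 hours = 33.9 × 3600 s = 1.2204×10^5 s: μ = 4π²r³/T² = 42925.7 km³/s².
Transfer-ellipse semi-major axis a_t = (r₁ + r₂)/2 = (4930 + 25300)/2 = 15115 km.
Circular speed at r₁: v₁ = √(μ/r₁) = √(42925.7/4930) = 2.950768 km/s.
Transfer-orbit speed at r₁ (v² = μ(2/r − 1/a)): v_p = √[μ(2/r₁ − 1/a_t)] = 3.817607 km/s.
First burn Δv₁ = |v_p − v₁| = 0.866839 km/s.
At r₂, v₂ = √(μ/r₂) = 1.302561 km/s.
Transfer-orbit speed at r₂: v_a = √[μ(2/r₂ − 1/a_t)] = 0.7439052 km/s.
Second burn Δv₂ = |v₂ − v_a| = 0.558656 km/s.
Δv = Δv₁ + Δv₂ = 0.866839 + 0.558656 = 1.425 km/s.

Δv = 1.43 km/s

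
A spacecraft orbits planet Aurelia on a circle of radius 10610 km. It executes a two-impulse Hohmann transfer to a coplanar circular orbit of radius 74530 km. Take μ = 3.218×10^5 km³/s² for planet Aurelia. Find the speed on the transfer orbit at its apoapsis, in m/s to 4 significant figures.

Semi-major axis of the transfer orbit: a_t = (10610 + 74530)/2 = 42570 km.
At apoapsis, r = 74530 km.
From the vis-viva equation, v = √[μ(2/r − 1/a_t)] = 1.037 km/s.

v = 1037 m/s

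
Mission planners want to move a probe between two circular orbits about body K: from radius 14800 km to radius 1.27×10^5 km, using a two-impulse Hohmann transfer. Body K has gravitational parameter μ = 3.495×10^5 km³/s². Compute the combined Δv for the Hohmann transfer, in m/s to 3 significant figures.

The Hohmann ellipse has a_t = (r₁ + r₂)/2 = 70900 km.
At r₁ the circular-orbit speed is v₁ = √(μ/r₁) = 4.860 km/s.
On the transfer ellipse at r₁, vis-viva gives v_p = √[μ(2/r₁ − 1/a_t)] = 6.504 km/s.
First burn Δv₁ = |v_p − v₁| = 1.644 km/s.
At r₂, v₂ = √(μ/r₂) = 1.6589 km/s.
Transfer-orbit speed at r₂: v_a = √[μ(2/r₂ − 1/a_t)] = 0.75793 km/s.
Second burn Δv₂ = |v₂ − v_a| = 0.9010 km/s.
Δv = Δv₁ + Δv₂ = 1.644 + 0.9010 = 2.545 km/s.

Δv = 2550 m/s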